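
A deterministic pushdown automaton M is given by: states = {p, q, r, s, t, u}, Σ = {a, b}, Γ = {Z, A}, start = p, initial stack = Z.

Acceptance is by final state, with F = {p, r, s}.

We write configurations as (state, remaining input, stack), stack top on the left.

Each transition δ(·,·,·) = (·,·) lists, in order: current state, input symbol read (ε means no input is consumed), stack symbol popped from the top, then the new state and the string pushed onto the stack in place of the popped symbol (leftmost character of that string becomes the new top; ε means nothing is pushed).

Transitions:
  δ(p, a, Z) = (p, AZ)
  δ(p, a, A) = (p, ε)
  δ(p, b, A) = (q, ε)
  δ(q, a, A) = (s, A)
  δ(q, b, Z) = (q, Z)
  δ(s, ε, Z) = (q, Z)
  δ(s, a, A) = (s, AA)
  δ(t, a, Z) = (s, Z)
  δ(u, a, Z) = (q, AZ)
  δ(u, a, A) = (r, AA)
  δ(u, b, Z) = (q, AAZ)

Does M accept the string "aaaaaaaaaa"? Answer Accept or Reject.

Accept

(p, aaaaaaaaaa, Z)
  read a, top Z: go to p, push AZ → (p, aaaaaaaaa, AZ)
  read a, top A: go to p, push ε → (p, aaaaaaaa, Z)
  read a, top Z: go to p, push AZ → (p, aaaaaaa, AZ)
  read a, top A: go to p, push ε → (p, aaaaaa, Z)
  read a, top Z: go to p, push AZ → (p, aaaaa, AZ)
  read a, top A: go to p, push ε → (p, aaaa, Z)
  read a, top Z: go to p, push AZ → (p, aaa, AZ)
  read a, top A: go to p, push ε → (p, aa, Z)
  read a, top Z: go to p, push AZ → (p, a, AZ)
  read a, top A: go to p, push ε → (p, ε, Z)
All input consumed; state p ∈ F.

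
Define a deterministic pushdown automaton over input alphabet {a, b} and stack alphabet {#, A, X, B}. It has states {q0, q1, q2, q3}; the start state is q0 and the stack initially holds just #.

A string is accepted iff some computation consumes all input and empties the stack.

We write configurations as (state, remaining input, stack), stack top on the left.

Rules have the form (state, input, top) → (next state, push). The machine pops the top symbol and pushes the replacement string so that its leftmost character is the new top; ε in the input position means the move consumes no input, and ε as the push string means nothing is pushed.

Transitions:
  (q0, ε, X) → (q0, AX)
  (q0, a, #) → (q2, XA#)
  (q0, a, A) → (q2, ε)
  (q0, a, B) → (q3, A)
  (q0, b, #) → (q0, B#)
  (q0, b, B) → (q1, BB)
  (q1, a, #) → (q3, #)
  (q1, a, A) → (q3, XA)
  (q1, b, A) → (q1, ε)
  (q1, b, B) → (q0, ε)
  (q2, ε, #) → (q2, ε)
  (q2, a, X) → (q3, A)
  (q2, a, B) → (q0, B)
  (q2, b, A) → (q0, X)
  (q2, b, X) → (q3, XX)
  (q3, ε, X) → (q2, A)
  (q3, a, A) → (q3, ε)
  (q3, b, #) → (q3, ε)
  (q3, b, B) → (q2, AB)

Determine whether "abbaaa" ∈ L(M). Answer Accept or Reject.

(q0, abbaaa, #)
  read a, top #: go to q2, push XA# → (q2, bbaaa, XA#)
  read b, top X: go to q3, push XX → (q3, baaa, XXA#)
  ε-move, top X: go to q2, push A → (q2, baaa, AXA#)
  read b, top A: go to q0, push X → (q0, aaa, XXA#)
  ε-move, top X: go to q0, push AX → (q0, aaa, AXXA#)
  read a, top A: go to q2, push ε → (q2, aa, XXA#)
  read a, top X: go to q3, push A → (q3, a, AXA#)
  read a, top A: go to q3, push ε → (q3, ε, XA#)
  ε-move, top X: go to q2, push A → (q2, ε, AA#)
All input consumed; stack is AA#, not empty, and no further ε-move applies.

Reject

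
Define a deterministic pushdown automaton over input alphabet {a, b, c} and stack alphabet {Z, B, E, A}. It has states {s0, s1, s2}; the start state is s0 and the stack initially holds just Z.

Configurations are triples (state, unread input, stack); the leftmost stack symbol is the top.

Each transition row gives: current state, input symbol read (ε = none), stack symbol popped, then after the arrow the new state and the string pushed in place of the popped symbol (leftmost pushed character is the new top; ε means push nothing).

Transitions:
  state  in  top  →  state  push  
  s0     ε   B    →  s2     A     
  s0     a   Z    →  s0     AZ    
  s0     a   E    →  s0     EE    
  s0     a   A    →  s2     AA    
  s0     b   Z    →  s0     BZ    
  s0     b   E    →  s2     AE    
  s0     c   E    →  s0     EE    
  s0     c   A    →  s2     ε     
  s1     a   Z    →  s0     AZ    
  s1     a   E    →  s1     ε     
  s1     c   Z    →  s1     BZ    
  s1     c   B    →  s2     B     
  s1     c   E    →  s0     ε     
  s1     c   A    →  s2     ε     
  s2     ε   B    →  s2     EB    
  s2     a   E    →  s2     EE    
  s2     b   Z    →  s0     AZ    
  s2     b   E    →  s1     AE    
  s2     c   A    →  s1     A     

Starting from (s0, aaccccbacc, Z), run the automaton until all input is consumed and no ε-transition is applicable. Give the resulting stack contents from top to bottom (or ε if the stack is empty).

AZ

(s0, aaccccbacc, Z) ⊢ (s0, accccbacc, AZ) ⊢ (s2, ccccbacc, AAZ) ⊢ (s1, cccbacc, AAZ) ⊢ (s2, ccbacc, AZ) ⊢ (s1, cbacc, AZ) ⊢ (s2, bacc, Z) ⊢ (s0, acc, AZ) ⊢ (s2, cc, AAZ) ⊢ (s1, c, AAZ) ⊢ (s2, ε, AZ)
All input consumed in state s2 with stack AZ.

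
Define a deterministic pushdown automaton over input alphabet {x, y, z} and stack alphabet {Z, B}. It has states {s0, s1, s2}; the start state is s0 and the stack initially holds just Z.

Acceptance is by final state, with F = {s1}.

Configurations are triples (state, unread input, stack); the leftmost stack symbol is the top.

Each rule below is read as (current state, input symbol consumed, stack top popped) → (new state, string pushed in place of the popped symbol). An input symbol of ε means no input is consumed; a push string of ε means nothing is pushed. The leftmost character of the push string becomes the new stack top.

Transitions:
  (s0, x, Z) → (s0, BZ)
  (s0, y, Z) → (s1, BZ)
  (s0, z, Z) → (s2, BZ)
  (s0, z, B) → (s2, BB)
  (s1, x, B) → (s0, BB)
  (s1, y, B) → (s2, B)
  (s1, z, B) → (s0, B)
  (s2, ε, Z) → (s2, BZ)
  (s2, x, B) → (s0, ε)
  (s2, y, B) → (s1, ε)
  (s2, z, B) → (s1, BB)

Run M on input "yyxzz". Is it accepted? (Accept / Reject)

Accept

(s0, yyxzz, Z)
  read y, top Z: go to s1, push BZ → (s1, yxzz, BZ)
  read y, top B: go to s2, push B → (s2, xzz, BZ)
  read x, top B: go to s0, push ε → (s0, zz, Z)
  read z, top Z: go to s2, push BZ → (s2, z, BZ)
  read z, top B: go to s1, push BB → (s1, ε, BBZ)
All input consumed; state s1 ∈ F.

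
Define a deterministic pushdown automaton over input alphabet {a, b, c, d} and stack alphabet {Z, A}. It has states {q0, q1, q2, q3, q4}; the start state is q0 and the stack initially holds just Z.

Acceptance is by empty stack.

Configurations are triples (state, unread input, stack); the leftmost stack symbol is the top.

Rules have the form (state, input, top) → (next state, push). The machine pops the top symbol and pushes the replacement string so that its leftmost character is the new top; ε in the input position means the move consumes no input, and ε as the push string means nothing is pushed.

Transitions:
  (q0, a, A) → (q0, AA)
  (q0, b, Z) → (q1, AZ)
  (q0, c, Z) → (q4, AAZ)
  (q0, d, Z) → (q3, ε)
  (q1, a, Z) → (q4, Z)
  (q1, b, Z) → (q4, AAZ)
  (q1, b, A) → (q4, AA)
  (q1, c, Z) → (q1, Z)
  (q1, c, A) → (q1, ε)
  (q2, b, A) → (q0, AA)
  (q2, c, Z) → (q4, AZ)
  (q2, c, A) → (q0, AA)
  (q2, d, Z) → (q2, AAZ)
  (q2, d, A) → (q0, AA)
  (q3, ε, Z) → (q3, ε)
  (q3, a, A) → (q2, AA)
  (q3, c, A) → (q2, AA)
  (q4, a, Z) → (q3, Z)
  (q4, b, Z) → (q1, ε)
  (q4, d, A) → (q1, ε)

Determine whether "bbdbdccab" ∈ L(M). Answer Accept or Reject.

(q0, bbdbdccab, Z) ⊢ (q1, bdbdccab, AZ) ⊢ (q4, dbdccab, AAZ) ⊢ (q1, bdccab, AZ) ⊢ (q4, dccab, AAZ) ⊢ (q1, ccab, AZ) ⊢ (q1, cab, Z) ⊢ (q1, ab, Z) ⊢ (q4, b, Z) ⊢ (q1, ε, ε)
All input consumed and the stack is empty.

Accept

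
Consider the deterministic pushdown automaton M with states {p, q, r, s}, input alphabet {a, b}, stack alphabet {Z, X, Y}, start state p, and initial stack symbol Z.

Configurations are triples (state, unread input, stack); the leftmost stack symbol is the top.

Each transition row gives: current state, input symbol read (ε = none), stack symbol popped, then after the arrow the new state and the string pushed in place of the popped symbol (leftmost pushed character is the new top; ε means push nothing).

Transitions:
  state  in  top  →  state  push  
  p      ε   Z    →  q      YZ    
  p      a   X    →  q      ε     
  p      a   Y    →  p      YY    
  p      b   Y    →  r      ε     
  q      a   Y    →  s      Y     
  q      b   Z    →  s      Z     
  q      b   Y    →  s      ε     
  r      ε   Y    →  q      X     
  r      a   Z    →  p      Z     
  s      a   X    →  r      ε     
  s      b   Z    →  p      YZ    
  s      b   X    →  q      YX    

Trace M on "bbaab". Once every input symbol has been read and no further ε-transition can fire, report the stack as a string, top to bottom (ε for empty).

(p, bbaab, Z)
  ε-move, top Z: go to q, push YZ → (q, bbaab, YZ)
  read b, top Y: go to s, push ε → (s, baab, Z)
  read b, top Z: go to p, push YZ → (p, aab, YZ)
  read a, top Y: go to p, push YY → (p, ab, YYZ)
  read a, top Y: go to p, push YY → (p, b, YYYZ)
  read b, top Y: go to r, push ε → (r, ε, YYZ)
  ε-move, top Y: go to q, push X → (q, ε, XYZ)
All input consumed in state q with stack XYZ.

XYZ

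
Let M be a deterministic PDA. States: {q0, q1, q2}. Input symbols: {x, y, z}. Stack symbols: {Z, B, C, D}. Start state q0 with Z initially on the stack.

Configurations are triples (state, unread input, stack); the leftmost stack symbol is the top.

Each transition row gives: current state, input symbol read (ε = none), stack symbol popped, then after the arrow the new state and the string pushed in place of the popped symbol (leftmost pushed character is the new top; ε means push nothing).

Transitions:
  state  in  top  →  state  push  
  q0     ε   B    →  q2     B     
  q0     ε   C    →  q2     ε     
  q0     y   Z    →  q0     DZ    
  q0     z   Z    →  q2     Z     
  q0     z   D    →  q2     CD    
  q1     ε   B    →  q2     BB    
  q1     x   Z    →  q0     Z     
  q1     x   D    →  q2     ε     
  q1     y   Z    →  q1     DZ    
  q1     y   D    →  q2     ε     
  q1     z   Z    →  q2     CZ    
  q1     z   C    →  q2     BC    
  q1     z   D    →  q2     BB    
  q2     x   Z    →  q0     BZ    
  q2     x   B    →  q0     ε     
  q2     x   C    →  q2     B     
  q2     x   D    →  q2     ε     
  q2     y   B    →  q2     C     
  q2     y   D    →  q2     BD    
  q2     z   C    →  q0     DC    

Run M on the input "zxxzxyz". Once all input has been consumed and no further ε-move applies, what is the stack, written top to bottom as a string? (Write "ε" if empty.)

DCZ

(q0, zxxzxyz, Z)
  read z, top Z: go to q2, push Z → (q2, xxzxyz, Z)
  read x, top Z: go to q0, push BZ → (q0, xzxyz, BZ)
  ε-move, top B: go to q2, push B → (q2, xzxyz, BZ)
  read x, top B: go to q0, push ε → (q0, zxyz, Z)
  read z, top Z: go to q2, push Z → (q2, xyz, Z)
  read x, top Z: go to q0, push BZ → (q0, yz, BZ)
  ε-move, top B: go to q2, push B → (q2, yz, BZ)
  read y, top B: go to q2, push C → (q2, z, CZ)
  read z, top C: go to q0, push DC → (q0, ε, DCZ)
All input consumed in state q0 with stack DCZ.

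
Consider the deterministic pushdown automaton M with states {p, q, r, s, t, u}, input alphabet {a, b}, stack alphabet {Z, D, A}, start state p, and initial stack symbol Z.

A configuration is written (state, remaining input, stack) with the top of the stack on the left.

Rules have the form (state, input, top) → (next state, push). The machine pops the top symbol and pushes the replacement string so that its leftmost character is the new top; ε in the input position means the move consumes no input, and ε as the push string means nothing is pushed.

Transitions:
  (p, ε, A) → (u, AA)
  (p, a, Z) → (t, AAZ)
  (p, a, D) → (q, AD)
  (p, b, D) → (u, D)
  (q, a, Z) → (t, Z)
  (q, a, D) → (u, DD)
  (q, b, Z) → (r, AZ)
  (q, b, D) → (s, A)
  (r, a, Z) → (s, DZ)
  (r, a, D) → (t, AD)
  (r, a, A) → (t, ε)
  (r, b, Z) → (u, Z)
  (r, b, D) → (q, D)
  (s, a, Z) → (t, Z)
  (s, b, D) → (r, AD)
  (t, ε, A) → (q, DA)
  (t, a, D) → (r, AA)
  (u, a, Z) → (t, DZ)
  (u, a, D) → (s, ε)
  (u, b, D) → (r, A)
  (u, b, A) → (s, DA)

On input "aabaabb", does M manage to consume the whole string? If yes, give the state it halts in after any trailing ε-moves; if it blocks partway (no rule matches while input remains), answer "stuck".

(p, aabaabb, Z)
  read a, top Z: go to t, push AAZ → (t, abaabb, AAZ)
  ε-move, top A: go to q, push DA → (q, abaabb, DAAZ)
  read a, top D: go to u, push DD → (u, baabb, DDAAZ)
  read b, top D: go to r, push A → (r, aabb, ADAAZ)
  read a, top A: go to t, push ε → (t, abb, DAAZ)
  read a, top D: go to r, push AA → (r, bb, AAAAZ)
No transition for (r, b, top A); M blocks with input bb remaining.

stuck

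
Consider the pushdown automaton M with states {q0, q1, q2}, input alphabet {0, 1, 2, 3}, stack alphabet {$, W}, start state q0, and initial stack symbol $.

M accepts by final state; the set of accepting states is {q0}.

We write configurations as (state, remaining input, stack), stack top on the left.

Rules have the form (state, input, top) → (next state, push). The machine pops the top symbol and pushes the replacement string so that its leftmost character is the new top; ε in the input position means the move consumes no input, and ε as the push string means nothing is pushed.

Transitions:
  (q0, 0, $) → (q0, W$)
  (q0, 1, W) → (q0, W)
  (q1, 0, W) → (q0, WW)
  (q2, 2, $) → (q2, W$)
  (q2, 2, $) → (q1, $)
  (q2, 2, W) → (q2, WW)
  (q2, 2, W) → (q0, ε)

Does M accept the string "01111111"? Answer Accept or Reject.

Accept

One accepting computation: (q0, 01111111, $) ⊢ (q0, 1111111, W$) ⊢ (q0, 111111, W$) ⊢ (q0, 11111, W$) ⊢ (q0, 1111, W$) ⊢ (q0, 111, W$) ⊢ (q0, 11, W$) ⊢ (q0, 1, W$) ⊢ (q0, ε, W$)
All input consumed and state q0 ∈ F.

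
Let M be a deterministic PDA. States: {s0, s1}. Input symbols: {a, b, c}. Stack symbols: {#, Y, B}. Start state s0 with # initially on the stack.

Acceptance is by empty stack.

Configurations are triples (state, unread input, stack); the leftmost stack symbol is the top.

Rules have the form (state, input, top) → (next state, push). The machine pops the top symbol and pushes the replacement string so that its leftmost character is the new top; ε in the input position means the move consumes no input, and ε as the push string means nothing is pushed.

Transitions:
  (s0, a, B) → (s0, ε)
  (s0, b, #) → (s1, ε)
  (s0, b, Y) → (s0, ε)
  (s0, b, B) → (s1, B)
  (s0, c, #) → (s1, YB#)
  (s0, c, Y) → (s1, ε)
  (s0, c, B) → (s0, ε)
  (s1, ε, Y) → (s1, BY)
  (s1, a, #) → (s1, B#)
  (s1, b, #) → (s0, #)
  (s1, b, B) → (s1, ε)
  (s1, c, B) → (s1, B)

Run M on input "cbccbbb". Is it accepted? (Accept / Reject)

Reject

(s0, cbccbbb, #)
  read c, top #: go to s1, push YB# → (s1, bccbbb, YB#)
  ε-move, top Y: go to s1, push BY → (s1, bccbbb, BYB#)
  read b, top B: go to s1, push ε → (s1, ccbbb, YB#)
  ε-move, top Y: go to s1, push BY → (s1, ccbbb, BYB#)
  read c, top B: go to s1, push B → (s1, cbbb, BYB#)
  read c, top B: go to s1, push B → (s1, bbb, BYB#)
  read b, top B: go to s1, push ε → (s1, bb, YB#)
  ε-move, top Y: go to s1, push BY → (s1, bb, BYB#)
  read b, top B: go to s1, push ε → (s1, b, YB#)
  ε-move, top Y: go to s1, push BY → (s1, b, BYB#)
  read b, top B: go to s1, push ε → (s1, ε, YB#)
  ε-move, top Y: go to s1, push BY → (s1, ε, BYB#)
All input consumed; stack is BYB#, not empty, and no further ε-move applies.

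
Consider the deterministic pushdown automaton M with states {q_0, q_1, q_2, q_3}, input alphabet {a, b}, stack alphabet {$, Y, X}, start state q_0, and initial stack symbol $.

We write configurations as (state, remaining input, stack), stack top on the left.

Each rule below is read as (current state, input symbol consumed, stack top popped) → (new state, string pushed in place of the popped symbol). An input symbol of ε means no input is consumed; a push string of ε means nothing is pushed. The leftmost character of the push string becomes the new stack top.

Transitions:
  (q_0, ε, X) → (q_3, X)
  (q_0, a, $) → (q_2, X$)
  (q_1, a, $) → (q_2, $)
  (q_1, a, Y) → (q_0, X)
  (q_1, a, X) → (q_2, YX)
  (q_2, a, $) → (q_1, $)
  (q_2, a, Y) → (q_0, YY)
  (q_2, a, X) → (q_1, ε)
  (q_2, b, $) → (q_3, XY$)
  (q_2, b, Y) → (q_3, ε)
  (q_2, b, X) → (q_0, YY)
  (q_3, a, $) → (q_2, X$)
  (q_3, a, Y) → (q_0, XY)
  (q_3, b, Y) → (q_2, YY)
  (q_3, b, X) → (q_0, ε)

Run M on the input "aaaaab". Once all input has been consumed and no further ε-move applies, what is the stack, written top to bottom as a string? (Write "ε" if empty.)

(q_0, aaaaab, $) ⊢ (q_2, aaaab, X$) ⊢ (q_1, aaab, $) ⊢ (q_2, aab, $) ⊢ (q_1, ab, $) ⊢ (q_2, b, $) ⊢ (q_3, ε, XY$)
All input consumed in state q_3 with stack XY$.

XY$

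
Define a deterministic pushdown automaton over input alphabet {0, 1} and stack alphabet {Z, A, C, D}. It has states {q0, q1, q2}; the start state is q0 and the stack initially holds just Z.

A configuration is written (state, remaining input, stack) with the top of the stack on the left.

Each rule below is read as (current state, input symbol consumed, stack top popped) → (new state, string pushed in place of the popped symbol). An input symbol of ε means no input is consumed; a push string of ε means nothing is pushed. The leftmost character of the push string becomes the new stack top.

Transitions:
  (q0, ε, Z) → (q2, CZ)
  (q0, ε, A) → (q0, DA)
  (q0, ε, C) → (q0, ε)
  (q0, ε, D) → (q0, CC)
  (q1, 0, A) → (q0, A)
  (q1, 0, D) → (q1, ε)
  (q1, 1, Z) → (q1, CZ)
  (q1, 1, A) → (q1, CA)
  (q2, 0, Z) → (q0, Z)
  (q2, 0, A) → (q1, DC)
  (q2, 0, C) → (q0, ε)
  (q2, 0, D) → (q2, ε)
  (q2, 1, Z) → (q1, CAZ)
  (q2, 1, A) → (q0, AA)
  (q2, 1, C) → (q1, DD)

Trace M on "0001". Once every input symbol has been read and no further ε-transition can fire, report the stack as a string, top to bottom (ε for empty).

(q0, 0001, Z) ⊢ (q2, 0001, CZ) ⊢ (q0, 001, Z) ⊢ (q2, 001, CZ) ⊢ (q0, 01, Z) ⊢ (q2, 01, CZ) ⊢ (q0, 1, Z) ⊢ (q2, 1, CZ) ⊢ (q1, ε, DDZ)
All input consumed in state q1 with stack DDZ.

DDZ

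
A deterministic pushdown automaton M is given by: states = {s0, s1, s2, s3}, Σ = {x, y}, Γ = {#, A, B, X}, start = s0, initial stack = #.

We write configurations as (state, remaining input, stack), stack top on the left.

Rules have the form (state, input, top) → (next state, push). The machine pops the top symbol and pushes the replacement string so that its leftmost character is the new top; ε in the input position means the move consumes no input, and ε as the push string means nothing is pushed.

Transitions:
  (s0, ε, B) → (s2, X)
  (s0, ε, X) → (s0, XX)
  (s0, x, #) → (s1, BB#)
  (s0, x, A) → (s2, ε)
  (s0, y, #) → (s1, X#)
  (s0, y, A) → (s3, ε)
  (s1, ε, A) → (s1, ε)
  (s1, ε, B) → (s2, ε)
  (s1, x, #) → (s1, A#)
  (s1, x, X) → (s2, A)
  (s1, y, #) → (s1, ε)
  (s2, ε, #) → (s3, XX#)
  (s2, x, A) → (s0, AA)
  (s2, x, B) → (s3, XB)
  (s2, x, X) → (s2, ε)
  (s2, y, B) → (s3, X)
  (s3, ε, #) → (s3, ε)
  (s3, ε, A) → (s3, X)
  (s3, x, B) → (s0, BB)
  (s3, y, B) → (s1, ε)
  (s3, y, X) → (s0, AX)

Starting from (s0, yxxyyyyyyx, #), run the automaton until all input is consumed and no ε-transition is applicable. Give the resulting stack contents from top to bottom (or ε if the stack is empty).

X#

(s0, yxxyyyyyyx, #) ⊢ (s1, xxyyyyyyx, X#) ⊢ (s2, xyyyyyyx, A#) ⊢ (s0, yyyyyyx, AA#) ⊢ (s3, yyyyyx, A#) ⊢ (s3, yyyyyx, X#) ⊢ (s0, yyyyx, AX#) ⊢ (s3, yyyx, X#) ⊢ (s0, yyx, AX#) ⊢ (s3, yx, X#) ⊢ (s0, x, AX#) ⊢ (s2, ε, X#)
All input consumed in state s2 with stack X#.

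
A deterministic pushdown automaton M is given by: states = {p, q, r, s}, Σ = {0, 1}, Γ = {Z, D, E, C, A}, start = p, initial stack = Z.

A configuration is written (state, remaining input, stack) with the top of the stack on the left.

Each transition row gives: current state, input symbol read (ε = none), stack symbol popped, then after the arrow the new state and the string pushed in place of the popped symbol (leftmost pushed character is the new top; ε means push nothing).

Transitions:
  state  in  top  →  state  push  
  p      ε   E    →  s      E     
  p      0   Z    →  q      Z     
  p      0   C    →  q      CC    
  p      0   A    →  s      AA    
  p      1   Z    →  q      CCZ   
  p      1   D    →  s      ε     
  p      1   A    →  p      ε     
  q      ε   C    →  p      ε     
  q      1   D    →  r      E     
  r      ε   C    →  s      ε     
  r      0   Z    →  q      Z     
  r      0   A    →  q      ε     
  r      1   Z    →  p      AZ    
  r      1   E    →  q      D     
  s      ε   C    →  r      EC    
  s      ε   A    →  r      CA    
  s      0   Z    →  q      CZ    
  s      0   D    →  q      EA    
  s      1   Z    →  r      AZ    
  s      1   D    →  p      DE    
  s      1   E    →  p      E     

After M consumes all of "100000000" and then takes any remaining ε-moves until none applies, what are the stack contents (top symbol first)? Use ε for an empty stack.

CZ

(p, 100000000, Z)
  read 1, top Z: go to q, push CCZ → (q, 00000000, CCZ)
  ε-move, top C: go to p, push ε → (p, 00000000, CZ)
  read 0, top C: go to q, push CC → (q, 0000000, CCZ)
  ε-move, top C: go to p, push ε → (p, 0000000, CZ)
  read 0, top C: go to q, push CC → (q, 000000, CCZ)
  ε-move, top C: go to p, push ε → (p, 000000, CZ)
  read 0, top C: go to q, push CC → (q, 00000, CCZ)
  ε-move, top C: go to p, push ε → (p, 00000, CZ)
  read 0, top C: go to q, push CC → (q, 0000, CCZ)
  ε-move, top C: go to p, push ε → (p, 0000, CZ)
  read 0, top C: go to q, push CC → (q, 000, CCZ)
  ε-move, top C: go to p, push ε → (p, 000, CZ)
  read 0, top C: go to q, push CC → (q, 00, CCZ)
  ε-move, top C: go to p, push ε → (p, 00, CZ)
  read 0, top C: go to q, push CC → (q, 0, CCZ)
  ε-move, top C: go to p, push ε → (p, 0, CZ)
  read 0, top C: go to q, push CC → (q, ε, CCZ)
  ε-move, top C: go to p, push ε → (p, ε, CZ)
All input consumed in state p with stack CZ.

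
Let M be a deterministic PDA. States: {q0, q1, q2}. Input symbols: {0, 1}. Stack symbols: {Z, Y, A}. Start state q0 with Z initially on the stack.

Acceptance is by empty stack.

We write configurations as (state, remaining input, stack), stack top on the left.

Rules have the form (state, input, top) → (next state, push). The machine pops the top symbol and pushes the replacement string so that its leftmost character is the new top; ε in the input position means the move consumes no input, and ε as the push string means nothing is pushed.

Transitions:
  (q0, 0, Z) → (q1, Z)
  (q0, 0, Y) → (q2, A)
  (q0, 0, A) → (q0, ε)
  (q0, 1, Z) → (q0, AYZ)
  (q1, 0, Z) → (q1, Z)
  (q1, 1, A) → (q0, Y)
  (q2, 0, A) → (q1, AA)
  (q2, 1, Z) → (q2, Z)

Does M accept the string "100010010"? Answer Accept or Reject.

Reject

(q0, 100010010, Z)
  read 1, top Z: go to q0, push AYZ → (q0, 00010010, AYZ)
  read 0, top A: go to q0, push ε → (q0, 0010010, YZ)
  read 0, top Y: go to q2, push A → (q2, 010010, AZ)
  read 0, top A: go to q1, push AA → (q1, 10010, AAZ)
  read 1, top A: go to q0, push Y → (q0, 0010, YAZ)
  read 0, top Y: go to q2, push A → (q2, 010, AAZ)
  read 0, top A: go to q1, push AA → (q1, 10, AAAZ)
  read 1, top A: go to q0, push Y → (q0, 0, YAAZ)
  read 0, top Y: go to q2, push A → (q2, ε, AAAZ)
All input consumed; stack is AAAZ, not empty, and no further ε-move applies.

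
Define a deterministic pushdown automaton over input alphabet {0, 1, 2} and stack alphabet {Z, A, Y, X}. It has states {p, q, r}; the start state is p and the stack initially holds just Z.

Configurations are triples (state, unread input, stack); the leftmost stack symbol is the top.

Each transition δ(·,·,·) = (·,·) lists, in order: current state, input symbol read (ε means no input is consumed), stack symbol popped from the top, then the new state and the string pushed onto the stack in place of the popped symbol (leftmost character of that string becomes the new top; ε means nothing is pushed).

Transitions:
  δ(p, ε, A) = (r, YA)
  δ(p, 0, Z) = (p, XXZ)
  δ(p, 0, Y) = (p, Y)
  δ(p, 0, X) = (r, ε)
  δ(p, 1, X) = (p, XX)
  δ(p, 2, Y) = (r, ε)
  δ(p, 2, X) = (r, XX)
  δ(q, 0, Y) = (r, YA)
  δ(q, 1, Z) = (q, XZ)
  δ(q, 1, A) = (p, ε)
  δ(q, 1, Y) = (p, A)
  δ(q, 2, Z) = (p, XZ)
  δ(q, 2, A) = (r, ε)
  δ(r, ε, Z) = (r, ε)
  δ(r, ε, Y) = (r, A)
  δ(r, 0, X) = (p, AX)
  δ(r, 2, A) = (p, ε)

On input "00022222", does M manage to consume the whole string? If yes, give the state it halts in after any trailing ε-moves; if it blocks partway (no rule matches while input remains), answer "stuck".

r

(p, 00022222, Z)
  read 0, top Z: go to p, push XXZ → (p, 0022222, XXZ)
  read 0, top X: go to r, push ε → (r, 022222, XZ)
  read 0, top X: go to p, push AX → (p, 22222, AXZ)
  ε-move, top A: go to r, push YA → (r, 22222, YAXZ)
  ε-move, top Y: go to r, push A → (r, 22222, AAXZ)
  read 2, top A: go to p, push ε → (p, 2222, AXZ)
  ε-move, top A: go to r, push YA → (r, 2222, YAXZ)
  ε-move, top Y: go to r, push A → (r, 2222, AAXZ)
  read 2, top A: go to p, push ε → (p, 222, AXZ)
  ε-move, top A: go to r, push YA → (r, 222, YAXZ)
  ε-move, top Y: go to r, push A → (r, 222, AAXZ)
  read 2, top A: go to p, push ε → (p, 22, AXZ)
  ε-move, top A: go to r, push YA → (r, 22, YAXZ)
  ε-move, top Y: go to r, push A → (r, 22, AAXZ)
  read 2, top A: go to p, push ε → (p, 2, AXZ)
  ε-move, top A: go to r, push YA → (r, 2, YAXZ)
  ε-move, top Y: go to r, push A → (r, 2, AAXZ)
  read 2, top A: go to p, push ε → (p, ε, AXZ)
  ε-move, top A: go to r, push YA → (r, ε, YAXZ)
  ε-move, top Y: go to r, push A → (r, ε, AAXZ)
All input consumed; M is in state r.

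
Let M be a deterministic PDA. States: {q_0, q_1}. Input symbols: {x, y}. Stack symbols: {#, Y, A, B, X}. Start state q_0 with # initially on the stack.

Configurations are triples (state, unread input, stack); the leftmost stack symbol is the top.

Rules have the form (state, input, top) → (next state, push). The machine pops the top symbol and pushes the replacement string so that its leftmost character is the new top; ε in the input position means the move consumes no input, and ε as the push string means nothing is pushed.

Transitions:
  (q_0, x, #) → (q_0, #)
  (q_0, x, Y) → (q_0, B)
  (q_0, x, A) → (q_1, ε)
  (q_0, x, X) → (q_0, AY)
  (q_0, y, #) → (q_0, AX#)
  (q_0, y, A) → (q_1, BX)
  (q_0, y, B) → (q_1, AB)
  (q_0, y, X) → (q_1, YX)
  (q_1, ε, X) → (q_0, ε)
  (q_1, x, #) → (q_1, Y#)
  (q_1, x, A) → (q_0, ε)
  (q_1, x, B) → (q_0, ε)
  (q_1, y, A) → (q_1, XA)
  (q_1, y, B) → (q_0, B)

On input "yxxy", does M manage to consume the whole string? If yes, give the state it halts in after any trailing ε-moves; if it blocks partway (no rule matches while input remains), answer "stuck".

(q_0, yxxy, #)
  read y, top #: go to q_0, push AX# → (q_0, xxy, AX#)
  read x, top A: go to q_1, push ε → (q_1, xy, X#)
  ε-move, top X: go to q_0, push ε → (q_0, xy, #)
  read x, top #: go to q_0, push # → (q_0, y, #)
  read y, top #: go to q_0, push AX# → (q_0, ε, AX#)
All input consumed; M is in state q_0.

q_0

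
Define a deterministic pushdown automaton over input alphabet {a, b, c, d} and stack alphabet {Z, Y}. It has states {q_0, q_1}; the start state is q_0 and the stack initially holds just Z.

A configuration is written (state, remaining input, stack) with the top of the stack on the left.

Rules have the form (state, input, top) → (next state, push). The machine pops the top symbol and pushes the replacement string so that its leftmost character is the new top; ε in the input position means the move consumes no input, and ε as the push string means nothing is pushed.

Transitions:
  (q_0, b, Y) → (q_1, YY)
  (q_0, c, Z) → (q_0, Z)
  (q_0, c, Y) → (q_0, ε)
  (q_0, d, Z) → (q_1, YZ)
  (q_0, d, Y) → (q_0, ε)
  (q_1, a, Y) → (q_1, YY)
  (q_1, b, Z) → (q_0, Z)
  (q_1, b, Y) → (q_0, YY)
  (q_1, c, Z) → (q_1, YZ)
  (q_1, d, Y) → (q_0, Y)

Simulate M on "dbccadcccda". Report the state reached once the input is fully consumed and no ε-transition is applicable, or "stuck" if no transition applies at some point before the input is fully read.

(q_0, dbccadcccda, Z) ⊢ (q_1, bccadcccda, YZ) ⊢ (q_0, ccadcccda, YYZ) ⊢ (q_0, cadcccda, YZ) ⊢ (q_0, adcccda, Z)
No transition for (q_0, a, top Z); M blocks with input adcccda remaining.

stuck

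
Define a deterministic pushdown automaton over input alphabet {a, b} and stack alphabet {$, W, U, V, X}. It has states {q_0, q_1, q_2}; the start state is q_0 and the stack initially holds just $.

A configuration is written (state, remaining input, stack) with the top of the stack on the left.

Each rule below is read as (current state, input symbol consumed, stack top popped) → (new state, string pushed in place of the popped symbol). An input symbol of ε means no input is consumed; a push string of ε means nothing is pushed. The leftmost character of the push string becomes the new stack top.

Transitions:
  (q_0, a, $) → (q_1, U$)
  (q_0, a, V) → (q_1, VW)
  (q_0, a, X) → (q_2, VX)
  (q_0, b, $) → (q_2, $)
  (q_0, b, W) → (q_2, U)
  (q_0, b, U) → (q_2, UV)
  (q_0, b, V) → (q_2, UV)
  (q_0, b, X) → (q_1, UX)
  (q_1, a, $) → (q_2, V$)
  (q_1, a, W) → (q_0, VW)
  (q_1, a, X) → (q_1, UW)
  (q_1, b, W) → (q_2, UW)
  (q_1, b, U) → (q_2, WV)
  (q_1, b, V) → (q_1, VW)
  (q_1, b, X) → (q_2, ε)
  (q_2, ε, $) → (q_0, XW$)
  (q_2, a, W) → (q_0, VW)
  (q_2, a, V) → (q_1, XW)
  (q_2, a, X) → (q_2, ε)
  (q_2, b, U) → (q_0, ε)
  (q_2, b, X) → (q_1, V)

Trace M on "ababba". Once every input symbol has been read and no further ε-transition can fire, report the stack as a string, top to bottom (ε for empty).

(q_0, ababba, $)
  read a, top $: go to q_1, push U$ → (q_1, babba, U$)
  read b, top U: go to q_2, push WV → (q_2, abba, WV$)
  read a, top W: go to q_0, push VW → (q_0, bba, VWV$)
  read b, top V: go to q_2, push UV → (q_2, ba, UVWV$)
  read b, top U: go to q_0, push ε → (q_0, a, VWV$)
  read a, top V: go to q_1, push VW → (q_1, ε, VWWV$)
All input consumed in state q_1 with stack VWWV$.

VWWV$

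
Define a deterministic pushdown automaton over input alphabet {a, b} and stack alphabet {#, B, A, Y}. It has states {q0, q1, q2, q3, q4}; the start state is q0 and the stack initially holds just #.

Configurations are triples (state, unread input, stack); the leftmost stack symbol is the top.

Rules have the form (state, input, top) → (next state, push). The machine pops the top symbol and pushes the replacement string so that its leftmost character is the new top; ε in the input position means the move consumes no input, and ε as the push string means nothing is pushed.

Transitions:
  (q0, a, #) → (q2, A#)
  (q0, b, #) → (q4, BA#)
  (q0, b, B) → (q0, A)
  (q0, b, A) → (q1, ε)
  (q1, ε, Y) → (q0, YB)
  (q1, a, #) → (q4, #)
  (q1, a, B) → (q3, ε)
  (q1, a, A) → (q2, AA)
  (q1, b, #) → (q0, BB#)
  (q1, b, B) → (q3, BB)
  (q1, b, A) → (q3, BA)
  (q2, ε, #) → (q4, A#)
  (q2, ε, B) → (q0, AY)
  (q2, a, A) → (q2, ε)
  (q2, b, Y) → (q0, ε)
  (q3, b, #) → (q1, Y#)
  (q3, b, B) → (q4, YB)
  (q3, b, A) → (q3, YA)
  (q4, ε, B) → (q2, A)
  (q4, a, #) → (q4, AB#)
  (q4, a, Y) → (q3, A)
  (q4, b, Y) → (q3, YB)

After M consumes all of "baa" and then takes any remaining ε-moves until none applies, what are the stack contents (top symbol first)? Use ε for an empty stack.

A#

(q0, baa, #)
  read b, top #: go to q4, push BA# → (q4, aa, BA#)
  ε-move, top B: go to q2, push A → (q2, aa, AA#)
  read a, top A: go to q2, push ε → (q2, a, A#)
  read a, top A: go to q2, push ε → (q2, ε, #)
  ε-move, top #: go to q4, push A# → (q4, ε, A#)
All input consumed in state q4 with stack A#.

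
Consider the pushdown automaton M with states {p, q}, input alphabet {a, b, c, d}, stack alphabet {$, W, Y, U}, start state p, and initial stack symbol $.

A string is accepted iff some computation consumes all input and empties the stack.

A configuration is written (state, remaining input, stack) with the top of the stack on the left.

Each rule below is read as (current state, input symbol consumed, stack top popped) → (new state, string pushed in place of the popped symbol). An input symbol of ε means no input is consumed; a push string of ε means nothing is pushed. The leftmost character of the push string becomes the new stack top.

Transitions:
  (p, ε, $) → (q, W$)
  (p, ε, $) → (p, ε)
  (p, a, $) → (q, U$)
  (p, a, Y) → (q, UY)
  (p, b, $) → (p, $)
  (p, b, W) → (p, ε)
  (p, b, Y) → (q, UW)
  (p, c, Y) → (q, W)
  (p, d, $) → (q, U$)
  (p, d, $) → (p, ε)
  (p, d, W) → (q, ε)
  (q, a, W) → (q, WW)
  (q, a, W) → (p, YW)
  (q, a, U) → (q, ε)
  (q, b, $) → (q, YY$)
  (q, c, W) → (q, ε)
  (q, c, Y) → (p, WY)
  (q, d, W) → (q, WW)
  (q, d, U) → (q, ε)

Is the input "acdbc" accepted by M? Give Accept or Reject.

No computation consumes all input and empties the stack.

Reject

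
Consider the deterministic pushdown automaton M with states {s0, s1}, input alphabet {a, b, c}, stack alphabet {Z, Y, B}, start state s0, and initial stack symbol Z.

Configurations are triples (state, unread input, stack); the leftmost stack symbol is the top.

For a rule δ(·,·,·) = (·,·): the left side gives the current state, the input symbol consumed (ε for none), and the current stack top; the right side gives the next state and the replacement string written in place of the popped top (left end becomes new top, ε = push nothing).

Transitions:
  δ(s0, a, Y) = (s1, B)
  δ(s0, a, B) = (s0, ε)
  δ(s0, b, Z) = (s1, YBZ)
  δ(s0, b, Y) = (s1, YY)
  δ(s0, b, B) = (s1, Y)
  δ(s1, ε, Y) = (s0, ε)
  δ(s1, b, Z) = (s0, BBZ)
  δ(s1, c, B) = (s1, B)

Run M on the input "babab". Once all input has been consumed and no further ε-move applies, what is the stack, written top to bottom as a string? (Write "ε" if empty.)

(s0, babab, Z)
  read b, top Z: go to s1, push YBZ → (s1, abab, YBZ)
  ε-move, top Y: go to s0, push ε → (s0, abab, BZ)
  read a, top B: go to s0, push ε → (s0, bab, Z)
  read b, top Z: go to s1, push YBZ → (s1, ab, YBZ)
  ε-move, top Y: go to s0, push ε → (s0, ab, BZ)
  read a, top B: go to s0, push ε → (s0, b, Z)
  read b, top Z: go to s1, push YBZ → (s1, ε, YBZ)
  ε-move, top Y: go to s0, push ε → (s0, ε, BZ)
All input consumed in state s0 with stack BZ.

BZ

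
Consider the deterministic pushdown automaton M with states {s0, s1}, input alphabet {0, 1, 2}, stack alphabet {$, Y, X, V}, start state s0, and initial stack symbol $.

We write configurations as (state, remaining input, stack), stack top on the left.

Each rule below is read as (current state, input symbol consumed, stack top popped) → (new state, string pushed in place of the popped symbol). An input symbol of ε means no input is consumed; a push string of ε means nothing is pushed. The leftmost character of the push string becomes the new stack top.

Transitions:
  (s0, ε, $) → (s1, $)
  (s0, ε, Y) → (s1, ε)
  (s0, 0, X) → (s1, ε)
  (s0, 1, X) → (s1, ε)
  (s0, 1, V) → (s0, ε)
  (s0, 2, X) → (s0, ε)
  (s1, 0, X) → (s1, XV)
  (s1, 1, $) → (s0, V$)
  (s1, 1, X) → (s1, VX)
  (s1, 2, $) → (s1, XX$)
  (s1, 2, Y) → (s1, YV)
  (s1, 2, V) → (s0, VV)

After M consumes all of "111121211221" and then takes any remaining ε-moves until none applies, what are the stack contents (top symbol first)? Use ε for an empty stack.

V$

(s0, 111121211221, $)
  ε-move, top $: go to s1, push $ → (s1, 111121211221, $)
  read 1, top $: go to s0, push V$ → (s0, 11121211221, V$)
  read 1, top V: go to s0, push ε → (s0, 1121211221, $)
  ε-move, top $: go to s1, push $ → (s1, 1121211221, $)
  read 1, top $: go to s0, push V$ → (s0, 121211221, V$)
  read 1, top V: go to s0, push ε → (s0, 21211221, $)
  ε-move, top $: go to s1, push $ → (s1, 21211221, $)
  read 2, top $: go to s1, push XX$ → (s1, 1211221, XX$)
  read 1, top X: go to s1, push VX → (s1, 211221, VXX$)
  read 2, top V: go to s0, push VV → (s0, 11221, VVXX$)
  read 1, top V: go to s0, push ε → (s0, 1221, VXX$)
  read 1, top V: go to s0, push ε → (s0, 221, XX$)
  read 2, top X: go to s0, push ε → (s0, 21, X$)
  read 2, top X: go to s0, push ε → (s0, 1, $)
  ε-move, top $: go to s1, push $ → (s1, 1, $)
  read 1, top $: go to s0, push V$ → (s0, ε, V$)
All input consumed in state s0 with stack V$.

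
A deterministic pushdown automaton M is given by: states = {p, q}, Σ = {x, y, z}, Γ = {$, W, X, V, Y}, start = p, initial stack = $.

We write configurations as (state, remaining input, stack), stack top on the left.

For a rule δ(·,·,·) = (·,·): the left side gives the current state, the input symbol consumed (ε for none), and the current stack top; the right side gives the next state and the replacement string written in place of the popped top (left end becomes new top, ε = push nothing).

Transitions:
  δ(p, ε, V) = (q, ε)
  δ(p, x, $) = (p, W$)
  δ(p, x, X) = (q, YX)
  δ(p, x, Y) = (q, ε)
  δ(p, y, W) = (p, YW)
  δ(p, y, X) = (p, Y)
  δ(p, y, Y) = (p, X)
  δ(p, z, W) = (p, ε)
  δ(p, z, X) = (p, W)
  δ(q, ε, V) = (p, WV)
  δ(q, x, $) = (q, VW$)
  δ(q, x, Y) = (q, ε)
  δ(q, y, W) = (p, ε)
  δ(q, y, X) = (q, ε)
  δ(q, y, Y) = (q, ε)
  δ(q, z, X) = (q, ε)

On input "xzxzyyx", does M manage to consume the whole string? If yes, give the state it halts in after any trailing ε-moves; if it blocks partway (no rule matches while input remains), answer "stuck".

stuck

(p, xzxzyyx, $) ⊢ (p, zxzyyx, W$) ⊢ (p, xzyyx, $) ⊢ (p, zyyx, W$) ⊢ (p, yyx, $)
No transition for (p, y, top $); M blocks with input yyx remaining.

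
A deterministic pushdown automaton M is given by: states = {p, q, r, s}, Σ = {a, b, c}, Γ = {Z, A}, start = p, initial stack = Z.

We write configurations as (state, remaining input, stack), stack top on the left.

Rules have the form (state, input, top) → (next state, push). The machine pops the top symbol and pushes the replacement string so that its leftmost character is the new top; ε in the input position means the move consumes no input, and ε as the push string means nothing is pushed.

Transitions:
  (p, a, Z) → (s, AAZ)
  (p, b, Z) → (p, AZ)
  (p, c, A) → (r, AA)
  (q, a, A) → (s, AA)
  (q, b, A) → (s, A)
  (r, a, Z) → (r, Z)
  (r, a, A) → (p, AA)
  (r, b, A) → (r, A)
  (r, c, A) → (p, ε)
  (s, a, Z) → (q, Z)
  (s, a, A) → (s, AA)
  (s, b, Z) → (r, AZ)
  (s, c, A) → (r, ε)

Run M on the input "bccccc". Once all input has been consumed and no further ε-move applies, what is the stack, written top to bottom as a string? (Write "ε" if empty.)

(p, bccccc, Z)
  read b, top Z: go to p, push AZ → (p, ccccc, AZ)
  read c, top A: go to r, push AA → (r, cccc, AAZ)
  read c, top A: go to p, push ε → (p, ccc, AZ)
  read c, top A: go to r, push AA → (r, cc, AAZ)
  read c, top A: go to p, push ε → (p, c, AZ)
  read c, top A: go to r, push AA → (r, ε, AAZ)
All input consumed in state r with stack AAZ.

AAZ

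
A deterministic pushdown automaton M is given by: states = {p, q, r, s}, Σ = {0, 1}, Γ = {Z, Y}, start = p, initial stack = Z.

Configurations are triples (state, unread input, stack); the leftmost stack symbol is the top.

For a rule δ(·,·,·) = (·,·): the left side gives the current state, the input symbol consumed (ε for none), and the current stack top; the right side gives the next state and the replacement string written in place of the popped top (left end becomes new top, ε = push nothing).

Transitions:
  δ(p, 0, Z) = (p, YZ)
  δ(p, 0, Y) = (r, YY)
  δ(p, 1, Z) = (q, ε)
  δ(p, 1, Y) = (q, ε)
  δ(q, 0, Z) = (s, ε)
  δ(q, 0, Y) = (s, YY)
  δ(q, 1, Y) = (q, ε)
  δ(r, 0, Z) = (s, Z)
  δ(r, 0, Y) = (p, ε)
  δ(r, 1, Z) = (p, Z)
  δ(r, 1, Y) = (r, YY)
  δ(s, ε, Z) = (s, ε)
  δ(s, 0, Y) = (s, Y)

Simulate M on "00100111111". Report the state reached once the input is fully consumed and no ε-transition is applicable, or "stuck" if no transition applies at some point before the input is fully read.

r

(p, 00100111111, Z)
  read 0, top Z: go to p, push YZ → (p, 0100111111, YZ)
  read 0, top Y: go to r, push YY → (r, 100111111, YYZ)
  read 1, top Y: go to r, push YY → (r, 00111111, YYYZ)
  read 0, top Y: go to p, push ε → (p, 0111111, YYZ)
  read 0, top Y: go to r, push YY → (r, 111111, YYYZ)
  read 1, top Y: go to r, push YY → (r, 11111, YYYYZ)
  read 1, top Y: go to r, push YY → (r, 1111, YYYYYZ)
  read 1, top Y: go to r, push YY → (r, 111, YYYYYYZ)
  read 1, top Y: go to r, push YY → (r, 11, YYYYYYYZ)
  read 1, top Y: go to r, push YY → (r, 1, YYYYYYYYZ)
  read 1, top Y: go to r, push YY → (r, ε, YYYYYYYYYZ)
All input consumed; M is in state r.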